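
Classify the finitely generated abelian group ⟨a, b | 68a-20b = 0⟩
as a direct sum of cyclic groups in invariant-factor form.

Answer: M ≅ ℤ^1 ⊕ ℤ/4

Derivation:
rank_ℚ(R)=1; free=2−1=1
SNF(R) diag = [4] → torsion [4]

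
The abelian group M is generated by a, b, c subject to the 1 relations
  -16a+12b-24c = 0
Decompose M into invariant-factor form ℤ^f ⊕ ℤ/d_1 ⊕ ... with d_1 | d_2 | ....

rank_ℚ(R)=1; free=3−1=2
SNF(R) diag = [4] → torsion [4]

Answer: M ≅ ℤ^2 ⊕ ℤ/4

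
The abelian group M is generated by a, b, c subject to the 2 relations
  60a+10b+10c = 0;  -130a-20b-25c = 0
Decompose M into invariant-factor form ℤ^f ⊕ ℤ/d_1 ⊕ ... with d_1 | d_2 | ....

rank_ℚ(R)=2; free=3−2=1
SNF(R) diag = [5, 10] → torsion [5, 10]

Answer: M ≅ ℤ^1 ⊕ ℤ/5 ⊕ ℤ/10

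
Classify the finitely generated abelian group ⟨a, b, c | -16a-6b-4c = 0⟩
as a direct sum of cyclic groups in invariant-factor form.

rank_ℚ(R)=1; free=3−1=2
SNF(R) diag = [2] → torsion [2]

Answer: M ≅ ℤ^2 ⊕ ℤ/2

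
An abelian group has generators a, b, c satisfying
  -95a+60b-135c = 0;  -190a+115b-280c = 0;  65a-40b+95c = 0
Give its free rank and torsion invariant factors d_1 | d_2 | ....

rank_ℚ(R)=3; free=3−3=0
SNF(R) diag = [5, 5, 10] → torsion [5, 5, 10]

Answer: M ≅ ℤ/5 ⊕ ℤ/5 ⊕ ℤ/10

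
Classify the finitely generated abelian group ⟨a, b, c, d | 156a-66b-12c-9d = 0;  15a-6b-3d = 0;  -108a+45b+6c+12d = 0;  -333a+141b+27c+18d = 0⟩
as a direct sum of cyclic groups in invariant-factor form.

Answer: M ≅ ℤ/3 ⊕ ℤ/3 ⊕ ℤ/3 ⊕ ℤ/3

Derivation:
rank_ℚ(R)=4; free=4−4=0
SNF(R) diag = [3, 3, 3, 3] → torsion [3, 3, 3, 3]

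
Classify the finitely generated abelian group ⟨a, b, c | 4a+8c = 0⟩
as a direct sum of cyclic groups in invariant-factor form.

Answer: M ≅ ℤ^2 ⊕ ℤ/4

Derivation:
rank_ℚ(R)=1; free=3−1=2
SNF(R) diag = [4] → torsion [4]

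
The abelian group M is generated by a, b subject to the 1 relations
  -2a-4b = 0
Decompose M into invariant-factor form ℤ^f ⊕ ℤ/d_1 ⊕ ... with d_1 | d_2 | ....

rank_ℚ(R)=1; free=2−1=1
SNF(R) diag = [2] → torsion [2]

Answer: M ≅ ℤ^1 ⊕ ℤ/2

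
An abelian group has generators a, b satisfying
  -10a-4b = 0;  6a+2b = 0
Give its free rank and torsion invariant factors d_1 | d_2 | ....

Answer: M ≅ ℤ/2 ⊕ ℤ/2

Derivation:
rank_ℚ(R)=2; free=2−2=0
SNF(R) diag = [2, 2] → torsion [2, 2]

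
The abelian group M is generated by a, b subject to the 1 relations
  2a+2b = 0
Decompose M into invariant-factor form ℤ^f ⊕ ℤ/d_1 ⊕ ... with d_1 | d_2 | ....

Answer: M ≅ ℤ^1 ⊕ ℤ/2

Derivation:
rank_ℚ(R)=1; free=2−1=1
SNF(R) diag = [2] → torsion [2]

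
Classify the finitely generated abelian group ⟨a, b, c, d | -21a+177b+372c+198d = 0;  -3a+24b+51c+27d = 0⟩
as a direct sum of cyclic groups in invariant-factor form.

Answer: M ≅ ℤ^2 ⊕ ℤ/3 ⊕ ℤ/3

Derivation:
rank_ℚ(R)=2; free=4−2=2
SNF(R) diag = [3, 3] → torsion [3, 3]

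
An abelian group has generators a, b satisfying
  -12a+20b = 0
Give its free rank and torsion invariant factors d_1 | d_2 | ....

rank_ℚ(R)=1; free=2−1=1
SNF(R) diag = [4] → torsion [4]

Answer: M ≅ ℤ^1 ⊕ ℤ/4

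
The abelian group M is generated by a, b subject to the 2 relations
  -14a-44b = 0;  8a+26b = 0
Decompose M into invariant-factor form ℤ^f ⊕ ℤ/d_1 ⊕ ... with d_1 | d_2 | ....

Answer: M ≅ ℤ/2 ⊕ ℤ/6

Derivation:
rank_ℚ(R)=2; free=2−2=0
SNF(R) diag = [2, 6] → torsion [2, 6]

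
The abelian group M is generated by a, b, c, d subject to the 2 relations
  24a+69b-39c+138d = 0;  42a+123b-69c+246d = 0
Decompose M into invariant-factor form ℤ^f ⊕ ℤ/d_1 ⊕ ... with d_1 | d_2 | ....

rank_ℚ(R)=2; free=4−2=2
SNF(R) diag = [3, 6] → torsion [3, 6]

Answer: M ≅ ℤ^2 ⊕ ℤ/3 ⊕ ℤ/6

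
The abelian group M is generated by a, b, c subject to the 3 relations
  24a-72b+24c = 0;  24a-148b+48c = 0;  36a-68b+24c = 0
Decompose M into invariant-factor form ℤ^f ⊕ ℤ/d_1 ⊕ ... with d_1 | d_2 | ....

rank_ℚ(R)=3; free=3−3=0
SNF(R) diag = [4, 12, 24] → torsion [4, 12, 24]

Answer: M ≅ ℤ/4 ⊕ ℤ/12 ⊕ ℤ/24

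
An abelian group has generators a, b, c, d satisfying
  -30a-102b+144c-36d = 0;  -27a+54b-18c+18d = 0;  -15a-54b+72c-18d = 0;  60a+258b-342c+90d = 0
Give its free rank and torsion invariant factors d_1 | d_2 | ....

Answer: M ≅ ℤ/3 ⊕ ℤ/6 ⊕ ℤ/18 ⊕ ℤ/18

Derivation:
rank_ℚ(R)=4; free=4−4=0
SNF(R) diag = [3, 6, 18, 18] → torsion [3, 6, 18, 18]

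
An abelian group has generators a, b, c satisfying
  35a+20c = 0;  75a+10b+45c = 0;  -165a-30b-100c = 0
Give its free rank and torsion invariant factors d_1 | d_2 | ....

Answer: M ≅ ℤ/5 ⊕ ℤ/5 ⊕ ℤ/10

Derivation:
rank_ℚ(R)=3; free=3−3=0
SNF(R) diag = [5, 5, 10] → torsion [5, 5, 10]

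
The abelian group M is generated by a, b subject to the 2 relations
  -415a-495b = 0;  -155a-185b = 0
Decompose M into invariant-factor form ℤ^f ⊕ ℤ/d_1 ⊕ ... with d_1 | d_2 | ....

Answer: M ≅ ℤ/5 ⊕ ℤ/10

Derivation:
rank_ℚ(R)=2; free=2−2=0
SNF(R) diag = [5, 10] → torsion [5, 10]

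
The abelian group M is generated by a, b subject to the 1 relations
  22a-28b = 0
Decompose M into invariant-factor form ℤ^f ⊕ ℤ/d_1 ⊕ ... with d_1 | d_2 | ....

Answer: M ≅ ℤ^1 ⊕ ℤ/2

Derivation:
rank_ℚ(R)=1; free=2−1=1
SNF(R) diag = [2] → torsion [2]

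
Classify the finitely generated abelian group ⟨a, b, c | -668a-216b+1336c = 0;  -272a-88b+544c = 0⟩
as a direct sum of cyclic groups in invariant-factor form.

Answer: M ≅ ℤ^1 ⊕ ℤ/4 ⊕ ℤ/8

Derivation:
rank_ℚ(R)=2; free=3−2=1
SNF(R) diag = [4, 8] → torsion [4, 8]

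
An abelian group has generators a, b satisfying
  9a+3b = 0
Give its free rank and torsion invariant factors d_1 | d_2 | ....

rank_ℚ(R)=1; free=2−1=1
SNF(R) diag = [3] → torsion [3]

Answer: M ≅ ℤ^1 ⊕ ℤ/3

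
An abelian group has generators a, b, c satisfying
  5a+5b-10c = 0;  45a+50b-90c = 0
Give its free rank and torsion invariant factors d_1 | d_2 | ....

Answer: M ≅ ℤ^1 ⊕ ℤ/5 ⊕ ℤ/5

Derivation:
rank_ℚ(R)=2; free=3−2=1
SNF(R) diag = [5, 5] → torsion [5, 5]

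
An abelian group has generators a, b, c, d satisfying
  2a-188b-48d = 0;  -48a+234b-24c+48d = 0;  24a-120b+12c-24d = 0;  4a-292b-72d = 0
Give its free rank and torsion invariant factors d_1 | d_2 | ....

rank_ℚ(R)=4; free=4−4=0
SNF(R) diag = [2, 6, 12, 24] → torsion [2, 6, 12, 24]

Answer: M ≅ ℤ/2 ⊕ ℤ/6 ⊕ ℤ/12 ⊕ ℤ/24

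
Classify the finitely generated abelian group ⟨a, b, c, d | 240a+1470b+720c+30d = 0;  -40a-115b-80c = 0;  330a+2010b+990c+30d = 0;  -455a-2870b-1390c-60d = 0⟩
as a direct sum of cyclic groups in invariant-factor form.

Answer: M ≅ ℤ/5 ⊕ ℤ/15 ⊕ ℤ/30 ⊕ ℤ/90

Derivation:
rank_ℚ(R)=4; free=4−4=0
SNF(R) diag = [5, 15, 30, 90] → torsion [5, 15, 30, 90]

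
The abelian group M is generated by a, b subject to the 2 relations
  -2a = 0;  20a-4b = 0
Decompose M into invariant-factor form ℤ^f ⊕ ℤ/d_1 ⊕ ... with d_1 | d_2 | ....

Answer: M ≅ ℤ/2 ⊕ ℤ/4

Derivation:
rank_ℚ(R)=2; free=2−2=0
SNF(R) diag = [2, 4] → torsion [2, 4]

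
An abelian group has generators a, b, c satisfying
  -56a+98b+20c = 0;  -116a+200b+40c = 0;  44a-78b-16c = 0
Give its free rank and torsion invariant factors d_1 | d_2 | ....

rank_ℚ(R)=3; free=3−3=0
SNF(R) diag = [2, 4, 4] → torsion [2, 4, 4]

Answer: M ≅ ℤ/2 ⊕ ℤ/4 ⊕ ℤ/4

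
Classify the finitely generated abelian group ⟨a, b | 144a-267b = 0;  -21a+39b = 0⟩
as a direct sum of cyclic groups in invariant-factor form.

Answer: M ≅ ℤ/3 ⊕ ℤ/3

Derivation:
rank_ℚ(R)=2; free=2−2=0
SNF(R) diag = [3, 3] → torsion [3, 3]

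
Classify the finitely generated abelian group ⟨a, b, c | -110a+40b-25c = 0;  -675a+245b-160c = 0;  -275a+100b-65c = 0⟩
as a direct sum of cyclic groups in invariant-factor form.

Answer: M ≅ ℤ/5 ⊕ ℤ/5 ⊕ ℤ/5

Derivation:
rank_ℚ(R)=3; free=3−3=0
SNF(R) diag = [5, 5, 5] → torsion [5, 5, 5]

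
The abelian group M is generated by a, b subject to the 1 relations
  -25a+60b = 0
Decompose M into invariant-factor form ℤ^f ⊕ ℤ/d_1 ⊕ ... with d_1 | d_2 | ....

Answer: M ≅ ℤ^1 ⊕ ℤ/5

Derivation:
rank_ℚ(R)=1; free=2−1=1
SNF(R) diag = [5] → torsion [5]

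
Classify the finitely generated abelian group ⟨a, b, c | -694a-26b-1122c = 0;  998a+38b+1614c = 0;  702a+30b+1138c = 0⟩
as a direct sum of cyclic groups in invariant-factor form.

Answer: M ≅ ℤ/2 ⊕ ℤ/4 ⊕ ℤ/4

Derivation:
rank_ℚ(R)=3; free=3−3=0
SNF(R) diag = [2, 4, 4] → torsion [2, 4, 4]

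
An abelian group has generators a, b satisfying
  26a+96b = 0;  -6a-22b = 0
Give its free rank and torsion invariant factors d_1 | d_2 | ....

rank_ℚ(R)=2; free=2−2=0
SNF(R) diag = [2, 2] → torsion [2, 2]

Answer: M ≅ ℤ/2 ⊕ ℤ/2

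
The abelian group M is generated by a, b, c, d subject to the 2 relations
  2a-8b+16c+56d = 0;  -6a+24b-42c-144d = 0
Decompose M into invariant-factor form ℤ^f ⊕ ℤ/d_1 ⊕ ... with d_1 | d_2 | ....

Answer: M ≅ ℤ^2 ⊕ ℤ/2 ⊕ ℤ/6

Derivation:
rank_ℚ(R)=2; free=4−2=2
SNF(R) diag = [2, 6] → torsion [2, 6]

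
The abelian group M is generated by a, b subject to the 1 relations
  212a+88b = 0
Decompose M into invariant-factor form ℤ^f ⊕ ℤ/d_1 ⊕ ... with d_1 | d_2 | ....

Answer: M ≅ ℤ^1 ⊕ ℤ/4

Derivation:
rank_ℚ(R)=1; free=2−1=1
SNF(R) diag = [4] → torsion [4]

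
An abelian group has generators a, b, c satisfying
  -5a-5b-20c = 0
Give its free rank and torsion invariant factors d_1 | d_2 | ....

Answer: M ≅ ℤ^2 ⊕ ℤ/5

Derivation:
rank_ℚ(R)=1; free=3−1=2
SNF(R) diag = [5] → torsion [5]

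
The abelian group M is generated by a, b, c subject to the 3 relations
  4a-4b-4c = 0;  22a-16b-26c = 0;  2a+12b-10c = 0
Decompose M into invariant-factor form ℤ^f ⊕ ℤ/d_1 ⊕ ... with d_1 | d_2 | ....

rank_ℚ(R)=3; free=3−3=0
SNF(R) diag = [2, 4, 4] → torsion [2, 4, 4]

Answer: M ≅ ℤ/2 ⊕ ℤ/4 ⊕ ℤ/4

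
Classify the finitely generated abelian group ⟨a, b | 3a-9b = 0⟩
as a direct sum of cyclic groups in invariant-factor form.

rank_ℚ(R)=1; free=2−1=1
SNF(R) diag = [3] → torsion [3]

Answer: M ≅ ℤ^1 ⊕ ℤ/3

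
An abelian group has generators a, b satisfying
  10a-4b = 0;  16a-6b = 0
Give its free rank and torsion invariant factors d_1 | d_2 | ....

rank_ℚ(R)=2; free=2−2=0
SNF(R) diag = [2, 2] → torsion [2, 2]

Answer: M ≅ ℤ/2 ⊕ ℤ/2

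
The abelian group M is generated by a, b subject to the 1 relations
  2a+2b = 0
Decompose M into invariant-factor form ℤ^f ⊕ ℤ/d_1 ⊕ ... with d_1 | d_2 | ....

Answer: M ≅ ℤ^1 ⊕ ℤ/2

Derivation:
rank_ℚ(R)=1; free=2−1=1
SNF(R) diag = [2] → torsion [2]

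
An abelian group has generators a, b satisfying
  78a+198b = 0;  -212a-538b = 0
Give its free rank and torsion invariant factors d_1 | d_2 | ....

rank_ℚ(R)=2; free=2−2=0
SNF(R) diag = [2, 6] → torsion [2, 6]

Answer: M ≅ ℤ/2 ⊕ ℤ/6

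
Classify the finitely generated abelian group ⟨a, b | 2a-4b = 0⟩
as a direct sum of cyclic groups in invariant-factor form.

rank_ℚ(R)=1; free=2−1=1
SNF(R) diag = [2] → torsion [2]

Answer: M ≅ ℤ^1 ⊕ ℤ/2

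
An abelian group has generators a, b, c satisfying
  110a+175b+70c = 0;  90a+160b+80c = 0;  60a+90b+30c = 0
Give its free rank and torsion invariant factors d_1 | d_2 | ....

Answer: M ≅ ℤ/5 ⊕ ℤ/10 ⊕ ℤ/30

Derivation:
rank_ℚ(R)=3; free=3−3=0
SNF(R) diag = [5, 10, 30] → torsion [5, 10, 30]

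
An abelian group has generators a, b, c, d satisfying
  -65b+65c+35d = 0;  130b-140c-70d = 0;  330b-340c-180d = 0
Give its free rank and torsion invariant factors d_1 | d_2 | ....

rank_ℚ(R)=3; free=4−3=1
SNF(R) diag = [5, 10, 30] → torsion [5, 10, 30]

Answer: M ≅ ℤ^1 ⊕ ℤ/5 ⊕ ℤ/10 ⊕ ℤ/30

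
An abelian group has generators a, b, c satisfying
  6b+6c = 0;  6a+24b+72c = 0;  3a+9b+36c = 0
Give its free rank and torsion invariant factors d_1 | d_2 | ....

Answer: M ≅ ℤ/3 ⊕ ℤ/6 ⊕ ℤ/6

Derivation:
rank_ℚ(R)=3; free=3−3=0
SNF(R) diag = [3, 6, 6] → torsion [3, 6, 6]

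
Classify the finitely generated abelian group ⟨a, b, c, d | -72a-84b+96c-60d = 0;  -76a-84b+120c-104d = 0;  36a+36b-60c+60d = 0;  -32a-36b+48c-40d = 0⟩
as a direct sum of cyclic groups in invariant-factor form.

rank_ℚ(R)=4; free=4−4=0
SNF(R) diag = [4, 12, 12, 12] → torsion [4, 12, 12, 12]

Answer: M ≅ ℤ/4 ⊕ ℤ/12 ⊕ ℤ/12 ⊕ ℤ/12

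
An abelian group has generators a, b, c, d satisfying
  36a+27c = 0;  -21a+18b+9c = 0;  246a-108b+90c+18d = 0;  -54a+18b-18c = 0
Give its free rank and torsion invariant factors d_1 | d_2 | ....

Answer: M ≅ ℤ/3 ⊕ ℤ/9 ⊕ ℤ/18 ⊕ ℤ/54

Derivation:
rank_ℚ(R)=4; free=4−4=0
SNF(R) diag = [3, 9, 18, 54] → torsion [3, 9, 18, 54]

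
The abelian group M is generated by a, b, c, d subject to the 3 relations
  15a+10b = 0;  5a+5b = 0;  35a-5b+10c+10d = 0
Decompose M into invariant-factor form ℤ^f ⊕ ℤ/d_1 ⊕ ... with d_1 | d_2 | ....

rank_ℚ(R)=3; free=4−3=1
SNF(R) diag = [5, 5, 10] → torsion [5, 5, 10]

Answer: M ≅ ℤ^1 ⊕ ℤ/5 ⊕ ℤ/5 ⊕ ℤ/10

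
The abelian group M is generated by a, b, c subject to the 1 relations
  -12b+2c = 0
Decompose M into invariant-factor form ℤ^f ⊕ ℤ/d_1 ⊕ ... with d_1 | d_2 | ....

rank_ℚ(R)=1; free=3−1=2
SNF(R) diag = [2] → torsion [2]

Answer: M ≅ ℤ^2 ⊕ ℤ/2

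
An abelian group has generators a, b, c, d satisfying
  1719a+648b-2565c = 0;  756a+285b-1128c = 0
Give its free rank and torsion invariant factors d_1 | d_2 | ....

Answer: M ≅ ℤ^2 ⊕ ℤ/3 ⊕ ℤ/9

Derivation:
rank_ℚ(R)=2; free=4−2=2
SNF(R) diag = [3, 9] → torsion [3, 9]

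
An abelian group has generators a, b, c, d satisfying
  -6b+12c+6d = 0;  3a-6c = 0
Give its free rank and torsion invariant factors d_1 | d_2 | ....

rank_ℚ(R)=2; free=4−2=2
SNF(R) diag = [3, 6] → torsion [3, 6]

Answer: M ≅ ℤ^2 ⊕ ℤ/3 ⊕ ℤ/6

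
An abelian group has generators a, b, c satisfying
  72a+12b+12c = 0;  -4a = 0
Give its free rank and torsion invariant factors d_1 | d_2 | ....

Answer: M ≅ ℤ^1 ⊕ ℤ/4 ⊕ ℤ/12

Derivation:
rank_ℚ(R)=2; free=3−2=1
SNF(R) diag = [4, 12] → torsion [4, 12]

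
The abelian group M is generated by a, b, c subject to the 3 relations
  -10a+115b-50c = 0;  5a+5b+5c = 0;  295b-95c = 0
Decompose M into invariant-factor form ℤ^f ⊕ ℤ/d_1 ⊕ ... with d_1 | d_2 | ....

rank_ℚ(R)=3; free=3−3=0
SNF(R) diag = [5, 5, 15] → torsion [5, 5, 15]

Answer: M ≅ ℤ/5 ⊕ ℤ/5 ⊕ ℤ/15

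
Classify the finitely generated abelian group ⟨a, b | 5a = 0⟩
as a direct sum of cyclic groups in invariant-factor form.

Answer: M ≅ ℤ^1 ⊕ ℤ/5

Derivation:
rank_ℚ(R)=1; free=2−1=1
SNF(R) diag = [5] → torsion [5]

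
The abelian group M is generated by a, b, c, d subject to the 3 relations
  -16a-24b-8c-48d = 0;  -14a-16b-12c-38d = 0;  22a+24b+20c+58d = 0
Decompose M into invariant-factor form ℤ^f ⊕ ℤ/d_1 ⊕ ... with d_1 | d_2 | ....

rank_ℚ(R)=3; free=4−3=1
SNF(R) diag = [2, 4, 8] → torsion [2, 4, 8]

Answer: M ≅ ℤ^1 ⊕ ℤ/2 ⊕ ℤ/4 ⊕ ℤ/8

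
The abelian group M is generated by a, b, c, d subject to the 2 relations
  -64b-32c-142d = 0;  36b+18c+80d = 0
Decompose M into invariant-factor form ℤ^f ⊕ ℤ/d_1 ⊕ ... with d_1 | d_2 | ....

Answer: M ≅ ℤ^2 ⊕ ℤ/2 ⊕ ℤ/2

Derivation:
rank_ℚ(R)=2; free=4−2=2
SNF(R) diag = [2, 2] → torsion [2, 2]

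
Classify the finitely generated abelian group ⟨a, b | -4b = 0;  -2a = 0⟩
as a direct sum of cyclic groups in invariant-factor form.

Answer: M ≅ ℤ/2 ⊕ ℤ/4

Derivation:
rank_ℚ(R)=2; free=2−2=0
SNF(R) diag = [2, 4] → torsion [2, 4]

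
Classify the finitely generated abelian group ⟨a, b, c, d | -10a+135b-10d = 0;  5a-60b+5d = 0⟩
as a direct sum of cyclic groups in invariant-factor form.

Answer: M ≅ ℤ^2 ⊕ ℤ/5 ⊕ ℤ/15

Derivation:
rank_ℚ(R)=2; free=4−2=2
SNF(R) diag = [5, 15] → torsion [5, 15]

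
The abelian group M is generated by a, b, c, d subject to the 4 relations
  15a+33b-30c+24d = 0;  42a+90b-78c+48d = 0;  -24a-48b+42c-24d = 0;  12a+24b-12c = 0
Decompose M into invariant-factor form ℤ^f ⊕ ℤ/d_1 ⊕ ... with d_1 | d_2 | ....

rank_ℚ(R)=4; free=4−4=0
SNF(R) diag = [3, 6, 12, 24] → torsion [3, 6, 12, 24]

Answer: M ≅ ℤ/3 ⊕ ℤ/6 ⊕ ℤ/12 ⊕ ℤ/24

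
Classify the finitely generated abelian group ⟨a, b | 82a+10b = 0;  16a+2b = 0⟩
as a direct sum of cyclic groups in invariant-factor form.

rank_ℚ(R)=2; free=2−2=0
SNF(R) diag = [2, 2] → torsion [2, 2]

Answer: M ≅ ℤ/2 ⊕ ℤ/2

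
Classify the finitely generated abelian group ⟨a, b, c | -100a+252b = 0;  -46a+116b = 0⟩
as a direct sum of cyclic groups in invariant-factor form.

Answer: M ≅ ℤ^1 ⊕ ℤ/2 ⊕ ℤ/4

Derivation:
rank_ℚ(R)=2; free=3−2=1
SNF(R) diag = [2, 4] → torsion [2, 4]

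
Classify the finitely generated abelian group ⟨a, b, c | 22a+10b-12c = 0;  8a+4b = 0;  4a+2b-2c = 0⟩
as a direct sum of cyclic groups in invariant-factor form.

Answer: M ≅ ℤ/2 ⊕ ℤ/2 ⊕ ℤ/4

Derivation:
rank_ℚ(R)=3; free=3−3=0
SNF(R) diag = [2, 2, 4] → torsion [2, 2, 4]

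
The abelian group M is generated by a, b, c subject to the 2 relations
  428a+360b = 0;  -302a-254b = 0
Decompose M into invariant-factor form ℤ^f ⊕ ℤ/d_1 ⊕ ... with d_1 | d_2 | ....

rank_ℚ(R)=2; free=3−2=1
SNF(R) diag = [2, 4] → torsion [2, 4]

Answer: M ≅ ℤ^1 ⊕ ℤ/2 ⊕ ℤ/4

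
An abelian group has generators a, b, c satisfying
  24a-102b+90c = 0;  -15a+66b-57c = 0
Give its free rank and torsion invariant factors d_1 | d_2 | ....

rank_ℚ(R)=2; free=3−2=1
SNF(R) diag = [3, 6] → torsion [3, 6]

Answer: M ≅ ℤ^1 ⊕ ℤ/3 ⊕ ℤ/6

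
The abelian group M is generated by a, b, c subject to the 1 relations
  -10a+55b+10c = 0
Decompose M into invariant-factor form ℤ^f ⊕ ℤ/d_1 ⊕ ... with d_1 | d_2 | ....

rank_ℚ(R)=1; free=3−1=2
SNF(R) diag = [5] → torsion [5]

Answer: M ≅ ℤ^2 ⊕ ℤ/5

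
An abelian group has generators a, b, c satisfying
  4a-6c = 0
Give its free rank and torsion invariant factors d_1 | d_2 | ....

rank_ℚ(R)=1; free=3−1=2
SNF(R) diag = [2] → torsion [2]

Answer: M ≅ ℤ^2 ⊕ ℤ/2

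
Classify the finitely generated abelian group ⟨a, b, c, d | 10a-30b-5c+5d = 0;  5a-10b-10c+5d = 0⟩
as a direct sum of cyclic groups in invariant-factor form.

Answer: M ≅ ℤ^2 ⊕ ℤ/5 ⊕ ℤ/5

Derivation:
rank_ℚ(R)=2; free=4−2=2
SNF(R) diag = [5, 5] → torsion [5, 5]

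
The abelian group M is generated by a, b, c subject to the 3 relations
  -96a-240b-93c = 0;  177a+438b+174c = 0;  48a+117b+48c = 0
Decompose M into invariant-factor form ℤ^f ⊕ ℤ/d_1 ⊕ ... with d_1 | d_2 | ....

Answer: M ≅ ℤ/3 ⊕ ℤ/3 ⊕ ℤ/9

Derivation:
rank_ℚ(R)=3; free=3−3=0
SNF(R) diag = [3, 3, 9] → torsion [3, 3, 9]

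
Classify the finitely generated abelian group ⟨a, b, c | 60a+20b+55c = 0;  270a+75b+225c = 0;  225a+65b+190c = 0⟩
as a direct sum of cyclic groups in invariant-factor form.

Answer: M ≅ ℤ/5 ⊕ ℤ/15 ⊕ ℤ/15

Derivation:
rank_ℚ(R)=3; free=3−3=0
SNF(R) diag = [5, 15, 15] → torsion [5, 15, 15]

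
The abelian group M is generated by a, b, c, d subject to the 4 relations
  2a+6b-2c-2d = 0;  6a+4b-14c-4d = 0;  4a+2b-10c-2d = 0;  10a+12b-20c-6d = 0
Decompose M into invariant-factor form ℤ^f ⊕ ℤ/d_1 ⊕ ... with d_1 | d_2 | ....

Answer: M ≅ ℤ/2 ⊕ ℤ/2 ⊕ ℤ/2 ⊕ ℤ/2

Derivation:
rank_ℚ(R)=4; free=4−4=0
SNF(R) diag = [2, 2, 2, 2] → torsion [2, 2, 2, 2]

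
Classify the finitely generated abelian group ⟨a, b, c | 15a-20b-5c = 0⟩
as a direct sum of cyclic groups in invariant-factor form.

Answer: M ≅ ℤ^2 ⊕ ℤ/5

Derivation:
rank_ℚ(R)=1; free=3−1=2
SNF(R) diag = [5] → torsion [5]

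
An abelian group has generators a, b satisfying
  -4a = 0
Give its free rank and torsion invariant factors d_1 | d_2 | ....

Answer: M ≅ ℤ^1 ⊕ ℤ/4

Derivation:
rank_ℚ(R)=1; free=2−1=1
SNF(R) diag = [4] → torsion [4]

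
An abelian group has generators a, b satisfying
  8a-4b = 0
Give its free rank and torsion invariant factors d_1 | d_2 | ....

rank_ℚ(R)=1; free=2−1=1
SNF(R) diag = [4] → torsion [4]

Answer: M ≅ ℤ^1 ⊕ ℤ/4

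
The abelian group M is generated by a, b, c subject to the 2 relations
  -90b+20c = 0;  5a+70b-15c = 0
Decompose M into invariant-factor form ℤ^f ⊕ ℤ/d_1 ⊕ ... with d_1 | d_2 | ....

rank_ℚ(R)=2; free=3−2=1
SNF(R) diag = [5, 10] → torsion [5, 10]

Answer: M ≅ ℤ^1 ⊕ ℤ/5 ⊕ ℤ/10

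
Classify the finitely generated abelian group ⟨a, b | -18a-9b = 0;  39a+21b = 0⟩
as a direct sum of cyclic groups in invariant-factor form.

rank_ℚ(R)=2; free=2−2=0
SNF(R) diag = [3, 9] → torsion [3, 9]

Answer: M ≅ ℤ/3 ⊕ ℤ/9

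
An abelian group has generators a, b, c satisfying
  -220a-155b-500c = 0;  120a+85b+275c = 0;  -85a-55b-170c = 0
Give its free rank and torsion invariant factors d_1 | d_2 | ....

rank_ℚ(R)=3; free=3−3=0
SNF(R) diag = [5, 5, 5] → torsion [5, 5, 5]

Answer: M ≅ ℤ/5 ⊕ ℤ/5 ⊕ ℤ/5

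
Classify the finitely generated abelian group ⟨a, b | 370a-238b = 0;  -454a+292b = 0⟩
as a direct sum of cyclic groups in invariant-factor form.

rank_ℚ(R)=2; free=2−2=0
SNF(R) diag = [2, 6] → torsion [2, 6]

Answer: M ≅ ℤ/2 ⊕ ℤ/6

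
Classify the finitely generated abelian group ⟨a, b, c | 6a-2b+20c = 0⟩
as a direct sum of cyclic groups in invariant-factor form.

Answer: M ≅ ℤ^2 ⊕ ℤ/2

Derivation:
rank_ℚ(R)=1; free=3−1=2
SNF(R) diag = [2] → torsion [2]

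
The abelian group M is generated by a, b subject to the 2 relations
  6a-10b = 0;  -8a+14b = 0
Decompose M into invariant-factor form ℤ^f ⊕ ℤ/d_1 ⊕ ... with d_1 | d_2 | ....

rank_ℚ(R)=2; free=2−2=0
SNF(R) diag = [2, 2] → torsion [2, 2]

Answer: M ≅ ℤ/2 ⊕ ℤ/2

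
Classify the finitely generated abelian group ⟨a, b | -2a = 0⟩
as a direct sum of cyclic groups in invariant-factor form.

rank_ℚ(R)=1; free=2−1=1
SNF(R) diag = [2] → torsion [2]

Answer: M ≅ ℤ^1 ⊕ ℤ/2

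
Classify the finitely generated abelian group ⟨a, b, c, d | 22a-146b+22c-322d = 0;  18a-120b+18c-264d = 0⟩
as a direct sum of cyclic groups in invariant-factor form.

Answer: M ≅ ℤ^2 ⊕ ℤ/2 ⊕ ℤ/6

Derivation:
rank_ℚ(R)=2; free=4−2=2
SNF(R) diag = [2, 6] → torsion [2, 6]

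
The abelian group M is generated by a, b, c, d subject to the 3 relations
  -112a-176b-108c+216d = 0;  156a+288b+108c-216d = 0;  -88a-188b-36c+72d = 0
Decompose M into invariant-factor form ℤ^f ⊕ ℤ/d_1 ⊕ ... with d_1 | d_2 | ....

rank_ℚ(R)=3; free=4−3=1
SNF(R) diag = [4, 12, 36] → torsion [4, 12, 36]

Answer: M ≅ ℤ^1 ⊕ ℤ/4 ⊕ ℤ/12 ⊕ ℤ/36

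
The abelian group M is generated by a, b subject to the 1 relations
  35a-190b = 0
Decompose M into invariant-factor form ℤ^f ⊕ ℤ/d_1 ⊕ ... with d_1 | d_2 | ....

Answer: M ≅ ℤ^1 ⊕ ℤ/5

Derivation:
rank_ℚ(R)=1; free=2−1=1
SNF(R) diag = [5] → torsion [5]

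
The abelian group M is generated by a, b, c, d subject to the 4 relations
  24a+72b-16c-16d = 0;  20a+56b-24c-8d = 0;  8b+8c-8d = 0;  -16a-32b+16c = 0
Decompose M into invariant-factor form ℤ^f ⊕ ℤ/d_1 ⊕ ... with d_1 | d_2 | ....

Answer: M ≅ ℤ/4 ⊕ ℤ/8 ⊕ ℤ/8 ⊕ ℤ/16

Derivation:
rank_ℚ(R)=4; free=4−4=0
SNF(R) diag = [4, 8, 8, 16] → torsion [4, 8, 8, 16]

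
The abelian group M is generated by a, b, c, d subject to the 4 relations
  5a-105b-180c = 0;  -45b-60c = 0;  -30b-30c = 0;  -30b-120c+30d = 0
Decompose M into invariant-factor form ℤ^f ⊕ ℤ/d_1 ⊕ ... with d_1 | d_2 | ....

rank_ℚ(R)=4; free=4−4=0
SNF(R) diag = [5, 15, 30, 30] → torsion [5, 15, 30, 30]

Answer: M ≅ ℤ/5 ⊕ ℤ/15 ⊕ ℤ/30 ⊕ ℤ/30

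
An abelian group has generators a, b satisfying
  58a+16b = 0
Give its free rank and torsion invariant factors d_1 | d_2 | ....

rank_ℚ(R)=1; free=2−1=1
SNF(R) diag = [2] → torsion [2]

Answer: M ≅ ℤ^1 ⊕ ℤ/2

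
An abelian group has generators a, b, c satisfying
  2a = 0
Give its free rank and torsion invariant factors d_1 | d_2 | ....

rank_ℚ(R)=1; free=3−1=2
SNF(R) diag = [2] → torsion [2]

Answer: M ≅ ℤ^2 ⊕ ℤ/2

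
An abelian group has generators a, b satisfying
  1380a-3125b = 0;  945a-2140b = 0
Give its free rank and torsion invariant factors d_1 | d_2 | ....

Answer: M ≅ ℤ/5 ⊕ ℤ/15

Derivation:
rank_ℚ(R)=2; free=2−2=0
SNF(R) diag = [5, 15] → torsion [5, 15]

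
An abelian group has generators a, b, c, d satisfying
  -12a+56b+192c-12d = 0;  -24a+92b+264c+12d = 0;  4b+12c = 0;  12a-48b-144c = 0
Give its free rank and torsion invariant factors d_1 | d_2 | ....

rank_ℚ(R)=4; free=4−4=0
SNF(R) diag = [4, 12, 12, 12] → torsion [4, 12, 12, 12]

Answer: M ≅ ℤ/4 ⊕ ℤ/12 ⊕ ℤ/12 ⊕ ℤ/12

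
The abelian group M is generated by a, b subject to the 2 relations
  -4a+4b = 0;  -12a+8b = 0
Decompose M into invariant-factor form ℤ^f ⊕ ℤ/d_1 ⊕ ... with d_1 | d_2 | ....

Answer: M ≅ ℤ/4 ⊕ ℤ/4

Derivation:
rank_ℚ(R)=2; free=2−2=0
SNF(R) diag = [4, 4] → torsion [4, 4]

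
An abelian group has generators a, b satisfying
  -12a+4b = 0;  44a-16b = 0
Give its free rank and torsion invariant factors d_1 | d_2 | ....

rank_ℚ(R)=2; free=2−2=0
SNF(R) diag = [4, 4] → torsion [4, 4]

Answer: M ≅ ℤ/4 ⊕ ℤ/4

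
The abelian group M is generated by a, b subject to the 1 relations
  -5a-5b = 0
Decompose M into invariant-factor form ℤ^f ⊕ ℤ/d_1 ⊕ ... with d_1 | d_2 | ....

Answer: M ≅ ℤ^1 ⊕ ℤ/5

Derivation:
rank_ℚ(R)=1; free=2−1=1
SNF(R) diag = [5] → torsion [5]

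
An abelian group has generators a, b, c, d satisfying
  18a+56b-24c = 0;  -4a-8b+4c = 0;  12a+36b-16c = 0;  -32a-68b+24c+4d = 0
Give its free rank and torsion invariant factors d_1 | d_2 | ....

Answer: M ≅ ℤ/2 ⊕ ℤ/4 ⊕ ℤ/4 ⊕ ℤ/4

Derivation:
rank_ℚ(R)=4; free=4−4=0
SNF(R) diag = [2, 4, 4, 4] → torsion [2, 4, 4, 4]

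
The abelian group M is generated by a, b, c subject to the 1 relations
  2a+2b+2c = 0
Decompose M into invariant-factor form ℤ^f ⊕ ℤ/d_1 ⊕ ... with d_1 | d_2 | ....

Answer: M ≅ ℤ^2 ⊕ ℤ/2

Derivation:
rank_ℚ(R)=1; free=3−1=2
SNF(R) diag = [2] → torsion [2]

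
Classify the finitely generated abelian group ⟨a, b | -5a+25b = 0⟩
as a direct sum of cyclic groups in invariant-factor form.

Answer: M ≅ ℤ^1 ⊕ ℤ/5

Derivation:
rank_ℚ(R)=1; free=2−1=1
SNF(R) diag = [5] → torsion [5]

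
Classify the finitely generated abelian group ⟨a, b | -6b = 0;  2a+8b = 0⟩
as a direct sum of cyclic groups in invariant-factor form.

Answer: M ≅ ℤ/2 ⊕ ℤ/6

Derivation:
rank_ℚ(R)=2; free=2−2=0
SNF(R) diag = [2, 6] → torsion [2, 6]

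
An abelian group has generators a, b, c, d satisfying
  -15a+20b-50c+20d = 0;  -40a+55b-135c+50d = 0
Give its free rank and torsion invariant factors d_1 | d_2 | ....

rank_ℚ(R)=2; free=4−2=2
SNF(R) diag = [5, 5] → torsion [5, 5]

Answer: M ≅ ℤ^2 ⊕ ℤ/5 ⊕ ℤ/5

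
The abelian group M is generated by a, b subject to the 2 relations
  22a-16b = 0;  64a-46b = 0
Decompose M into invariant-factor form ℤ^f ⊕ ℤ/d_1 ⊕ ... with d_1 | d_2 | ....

rank_ℚ(R)=2; free=2−2=0
SNF(R) diag = [2, 6] → torsion [2, 6]

Answer: M ≅ ℤ/2 ⊕ ℤ/6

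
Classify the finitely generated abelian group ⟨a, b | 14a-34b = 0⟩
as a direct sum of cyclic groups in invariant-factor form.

rank_ℚ(R)=1; free=2−1=1
SNF(R) diag = [2] → torsion [2]

Answer: M ≅ ℤ^1 ⊕ ℤ/2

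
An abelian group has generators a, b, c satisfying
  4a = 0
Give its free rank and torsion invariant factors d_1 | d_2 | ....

rank_ℚ(R)=1; free=3−1=2
SNF(R) diag = [4] → torsion [4]

Answer: M ≅ ℤ^2 ⊕ ℤ/4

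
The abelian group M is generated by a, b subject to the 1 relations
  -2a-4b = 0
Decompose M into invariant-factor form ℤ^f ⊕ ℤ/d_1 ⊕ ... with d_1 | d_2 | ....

rank_ℚ(R)=1; free=2−1=1
SNF(R) diag = [2] → torsion [2]

Answer: M ≅ ℤ^1 ⊕ ℤ/2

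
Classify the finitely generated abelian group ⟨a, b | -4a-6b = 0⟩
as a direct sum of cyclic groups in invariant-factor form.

Answer: M ≅ ℤ^1 ⊕ ℤ/2

Derivation:
rank_ℚ(R)=1; free=2−1=1
SNF(R) diag = [2] → torsion [2]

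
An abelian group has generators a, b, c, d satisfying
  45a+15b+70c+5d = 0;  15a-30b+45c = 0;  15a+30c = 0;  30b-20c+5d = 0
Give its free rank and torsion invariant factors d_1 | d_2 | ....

Answer: M ≅ ℤ/5 ⊕ ℤ/15 ⊕ ℤ/15 ⊕ ℤ/15

Derivation:
rank_ℚ(R)=4; free=4−4=0
SNF(R) diag = [5, 15, 15, 15] → torsion [5, 15, 15, 15]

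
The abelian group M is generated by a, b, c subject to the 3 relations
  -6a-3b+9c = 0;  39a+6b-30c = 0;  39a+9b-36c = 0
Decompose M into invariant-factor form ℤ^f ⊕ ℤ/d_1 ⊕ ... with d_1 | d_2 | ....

rank_ℚ(R)=3; free=3−3=0
SNF(R) diag = [3, 3, 3] → torsion [3, 3, 3]

Answer: M ≅ ℤ/3 ⊕ ℤ/3 ⊕ ℤ/3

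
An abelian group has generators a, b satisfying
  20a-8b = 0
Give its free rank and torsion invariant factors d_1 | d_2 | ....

Answer: M ≅ ℤ^1 ⊕ ℤ/4

Derivation:
rank_ℚ(R)=1; free=2−1=1
SNF(R) diag = [4] → torsion [4]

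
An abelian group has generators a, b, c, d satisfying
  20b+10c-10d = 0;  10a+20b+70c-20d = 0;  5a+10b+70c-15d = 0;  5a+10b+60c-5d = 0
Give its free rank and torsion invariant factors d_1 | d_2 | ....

rank_ℚ(R)=4; free=4−4=0
SNF(R) diag = [5, 10, 20, 60] → torsion [5, 10, 20, 60]

Answer: M ≅ ℤ/5 ⊕ ℤ/10 ⊕ ℤ/20 ⊕ ℤ/60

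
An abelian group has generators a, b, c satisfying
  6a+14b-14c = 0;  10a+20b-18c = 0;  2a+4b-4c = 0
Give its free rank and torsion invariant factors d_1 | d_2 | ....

rank_ℚ(R)=3; free=3−3=0
SNF(R) diag = [2, 2, 2] → torsion [2, 2, 2]

Answer: M ≅ ℤ/2 ⊕ ℤ/2 ⊕ ℤ/2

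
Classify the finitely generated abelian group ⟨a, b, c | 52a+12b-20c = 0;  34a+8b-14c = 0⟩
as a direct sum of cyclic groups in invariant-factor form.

rank_ℚ(R)=2; free=3−2=1
SNF(R) diag = [2, 4] → torsion [2, 4]

Answer: M ≅ ℤ^1 ⊕ ℤ/2 ⊕ ℤ/4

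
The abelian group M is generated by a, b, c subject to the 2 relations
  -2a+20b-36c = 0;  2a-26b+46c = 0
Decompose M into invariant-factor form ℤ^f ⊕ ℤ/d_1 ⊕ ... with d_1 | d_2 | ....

rank_ℚ(R)=2; free=3−2=1
SNF(R) diag = [2, 2] → torsion [2, 2]

Answer: M ≅ ℤ^1 ⊕ ℤ/2 ⊕ ℤ/2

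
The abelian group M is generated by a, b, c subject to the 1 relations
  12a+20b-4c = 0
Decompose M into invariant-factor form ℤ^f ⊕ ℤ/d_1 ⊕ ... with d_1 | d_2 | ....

Answer: M ≅ ℤ^2 ⊕ ℤ/4

Derivation:
rank_ℚ(R)=1; free=3−1=2
SNF(R) diag = [4] → torsion [4]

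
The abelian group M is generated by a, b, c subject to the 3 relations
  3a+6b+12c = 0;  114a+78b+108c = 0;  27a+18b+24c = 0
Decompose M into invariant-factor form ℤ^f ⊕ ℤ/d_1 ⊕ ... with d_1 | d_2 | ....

rank_ℚ(R)=3; free=3−3=0
SNF(R) diag = [3, 6, 12] → torsion [3, 6, 12]

Answer: M ≅ ℤ/3 ⊕ ℤ/6 ⊕ ℤ/12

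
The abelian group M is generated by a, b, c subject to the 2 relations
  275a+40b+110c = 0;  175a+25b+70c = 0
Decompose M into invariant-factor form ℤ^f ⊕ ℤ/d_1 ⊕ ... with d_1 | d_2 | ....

Answer: M ≅ ℤ^1 ⊕ ℤ/5 ⊕ ℤ/5

Derivation:
rank_ℚ(R)=2; free=3−2=1
SNF(R) diag = [5, 5] → torsion [5, 5]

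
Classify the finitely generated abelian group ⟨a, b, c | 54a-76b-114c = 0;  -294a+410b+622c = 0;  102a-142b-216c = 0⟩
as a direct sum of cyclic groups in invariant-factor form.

rank_ℚ(R)=3; free=3−3=0
SNF(R) diag = [2, 2, 6] → torsion [2, 2, 6]

Answer: M ≅ ℤ/2 ⊕ ℤ/2 ⊕ ℤ/6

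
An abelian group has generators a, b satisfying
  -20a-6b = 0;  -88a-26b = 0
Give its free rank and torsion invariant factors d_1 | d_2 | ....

Answer: M ≅ ℤ/2 ⊕ ℤ/4

Derivation:
rank_ℚ(R)=2; free=2−2=0
SNF(R) diag = [2, 4] → torsion [2, 4]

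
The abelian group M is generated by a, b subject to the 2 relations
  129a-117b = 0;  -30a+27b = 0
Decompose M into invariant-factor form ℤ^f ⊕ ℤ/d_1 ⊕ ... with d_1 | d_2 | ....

Answer: M ≅ ℤ/3 ⊕ ℤ/9

Derivation:
rank_ℚ(R)=2; free=2−2=0
SNF(R) diag = [3, 9] → torsion [3, 9]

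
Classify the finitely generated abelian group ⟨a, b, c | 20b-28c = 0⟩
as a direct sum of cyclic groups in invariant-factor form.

Answer: M ≅ ℤ^2 ⊕ ℤ/4

Derivation:
rank_ℚ(R)=1; free=3−1=2
SNF(R) diag = [4] → torsion [4]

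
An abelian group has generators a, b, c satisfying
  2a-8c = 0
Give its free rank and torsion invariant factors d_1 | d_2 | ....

Answer: M ≅ ℤ^2 ⊕ ℤ/2

Derivation:
rank_ℚ(R)=1; free=3−1=2
SNF(R) diag = [2] → torsion [2]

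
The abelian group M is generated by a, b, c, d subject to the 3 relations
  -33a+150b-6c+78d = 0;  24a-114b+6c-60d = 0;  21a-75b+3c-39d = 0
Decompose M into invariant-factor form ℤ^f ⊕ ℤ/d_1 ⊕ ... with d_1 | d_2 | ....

rank_ℚ(R)=3; free=4−3=1
SNF(R) diag = [3, 9, 18] → torsion [3, 9, 18]

Answer: M ≅ ℤ^1 ⊕ ℤ/3 ⊕ ℤ/9 ⊕ ℤ/18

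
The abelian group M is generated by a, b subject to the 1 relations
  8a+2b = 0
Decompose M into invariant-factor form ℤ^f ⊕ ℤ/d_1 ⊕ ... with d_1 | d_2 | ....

rank_ℚ(R)=1; free=2−1=1
SNF(R) diag = [2] → torsion [2]

Answer: M ≅ ℤ^1 ⊕ ℤ/2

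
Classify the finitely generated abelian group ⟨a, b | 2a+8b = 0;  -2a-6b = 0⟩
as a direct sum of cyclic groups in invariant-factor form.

Answer: M ≅ ℤ/2 ⊕ ℤ/2

Derivation:
rank_ℚ(R)=2; free=2−2=0
SNF(R) diag = [2, 2] → torsion [2, 2]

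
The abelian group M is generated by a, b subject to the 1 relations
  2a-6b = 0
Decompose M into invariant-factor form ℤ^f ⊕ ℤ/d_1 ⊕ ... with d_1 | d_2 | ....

Answer: M ≅ ℤ^1 ⊕ ℤ/2

Derivation:
rank_ℚ(R)=1; free=2−1=1
SNF(R) diag = [2] → torsion [2]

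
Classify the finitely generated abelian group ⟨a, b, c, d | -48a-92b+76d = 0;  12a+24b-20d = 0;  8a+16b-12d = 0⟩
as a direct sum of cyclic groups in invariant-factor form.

rank_ℚ(R)=3; free=4−3=1
SNF(R) diag = [4, 4, 4] → torsion [4, 4, 4]

Answer: M ≅ ℤ^1 ⊕ ℤ/4 ⊕ ℤ/4 ⊕ ℤ/4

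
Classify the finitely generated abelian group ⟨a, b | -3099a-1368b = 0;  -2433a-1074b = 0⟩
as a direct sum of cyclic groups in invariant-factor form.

rank_ℚ(R)=2; free=2−2=0
SNF(R) diag = [3, 6] → torsion [3, 6]

Answer: M ≅ ℤ/3 ⊕ ℤ/6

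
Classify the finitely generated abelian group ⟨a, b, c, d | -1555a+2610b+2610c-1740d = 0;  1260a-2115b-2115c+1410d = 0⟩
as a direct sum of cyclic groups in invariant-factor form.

Answer: M ≅ ℤ^2 ⊕ ℤ/5 ⊕ ℤ/15

Derivation:
rank_ℚ(R)=2; free=4−2=2
SNF(R) diag = [5, 15] → torsion [5, 15]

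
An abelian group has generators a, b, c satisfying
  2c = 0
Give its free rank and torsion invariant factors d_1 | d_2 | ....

rank_ℚ(R)=1; free=3−1=2
SNF(R) diag = [2] → torsion [2]

Answer: M ≅ ℤ^2 ⊕ ℤ/2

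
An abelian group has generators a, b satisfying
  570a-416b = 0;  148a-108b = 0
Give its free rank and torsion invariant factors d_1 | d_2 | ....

rank_ℚ(R)=2; free=2−2=0
SNF(R) diag = [2, 4] → torsion [2, 4]

Answer: M ≅ ℤ/2 ⊕ ℤ/4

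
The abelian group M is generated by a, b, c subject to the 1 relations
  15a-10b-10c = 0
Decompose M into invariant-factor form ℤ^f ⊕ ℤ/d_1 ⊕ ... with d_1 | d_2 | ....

rank_ℚ(R)=1; free=3−1=2
SNF(R) diag = [5] → torsion [5]

Answer: M ≅ ℤ^2 ⊕ ℤ/5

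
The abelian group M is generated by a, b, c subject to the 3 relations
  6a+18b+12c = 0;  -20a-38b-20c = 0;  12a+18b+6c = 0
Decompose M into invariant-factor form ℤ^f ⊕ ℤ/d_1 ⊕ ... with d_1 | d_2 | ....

rank_ℚ(R)=3; free=3−3=0
SNF(R) diag = [2, 6, 18] → torsion [2, 6, 18]

Answer: M ≅ ℤ/2 ⊕ ℤ/6 ⊕ ℤ/18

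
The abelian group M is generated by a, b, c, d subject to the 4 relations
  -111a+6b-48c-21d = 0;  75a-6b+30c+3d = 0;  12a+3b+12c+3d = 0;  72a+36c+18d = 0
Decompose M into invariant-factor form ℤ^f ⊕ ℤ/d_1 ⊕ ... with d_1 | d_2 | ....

Answer: M ≅ ℤ/3 ⊕ ℤ/9 ⊕ ℤ/18 ⊕ ℤ/18

Derivation:
rank_ℚ(R)=4; free=4−4=0
SNF(R) diag = [3, 9, 18, 18] → torsion [3, 9, 18, 18]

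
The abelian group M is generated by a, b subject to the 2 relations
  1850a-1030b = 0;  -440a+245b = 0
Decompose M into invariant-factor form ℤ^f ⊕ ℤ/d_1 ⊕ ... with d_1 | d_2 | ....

Answer: M ≅ ℤ/5 ⊕ ℤ/10

Derivation:
rank_ℚ(R)=2; free=2−2=0
SNF(R) diag = [5, 10] → torsion [5, 10]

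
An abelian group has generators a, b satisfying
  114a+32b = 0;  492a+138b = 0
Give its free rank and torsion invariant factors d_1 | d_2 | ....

Answer: M ≅ ℤ/2 ⊕ ℤ/6

Derivation:
rank_ℚ(R)=2; free=2−2=0
SNF(R) diag = [2, 6] → torsion [2, 6]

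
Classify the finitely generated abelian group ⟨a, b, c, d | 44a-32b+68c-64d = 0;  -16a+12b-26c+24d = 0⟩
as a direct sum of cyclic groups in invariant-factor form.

Answer: M ≅ ℤ^2 ⊕ ℤ/2 ⊕ ℤ/4

Derivation:
rank_ℚ(R)=2; free=4−2=2
SNF(R) diag = [2, 4] → torsion [2, 4]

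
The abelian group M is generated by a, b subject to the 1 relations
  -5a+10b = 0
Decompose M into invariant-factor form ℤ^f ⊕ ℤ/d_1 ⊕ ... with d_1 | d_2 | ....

rank_ℚ(R)=1; free=2−1=1
SNF(R) diag = [5] → torsion [5]

Answer: M ≅ ℤ^1 ⊕ ℤ/5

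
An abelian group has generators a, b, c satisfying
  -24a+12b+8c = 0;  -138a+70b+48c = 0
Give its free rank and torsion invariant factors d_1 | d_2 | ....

rank_ℚ(R)=2; free=3−2=1
SNF(R) diag = [2, 4] → torsion [2, 4]

Answer: M ≅ ℤ^1 ⊕ ℤ/2 ⊕ ℤ/4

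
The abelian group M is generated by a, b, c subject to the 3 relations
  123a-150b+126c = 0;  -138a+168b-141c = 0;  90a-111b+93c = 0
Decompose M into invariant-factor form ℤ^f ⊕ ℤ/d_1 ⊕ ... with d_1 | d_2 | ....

Answer: M ≅ ℤ/3 ⊕ ℤ/3 ⊕ ℤ/3

Derivation:
rank_ℚ(R)=3; free=3−3=0
SNF(R) diag = [3, 3, 3] → torsion [3, 3, 3]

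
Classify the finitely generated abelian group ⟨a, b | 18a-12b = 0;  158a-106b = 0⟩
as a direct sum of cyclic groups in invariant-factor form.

rank_ℚ(R)=2; free=2−2=0
SNF(R) diag = [2, 6] → torsion [2, 6]

Answer: M ≅ ℤ/2 ⊕ ℤ/6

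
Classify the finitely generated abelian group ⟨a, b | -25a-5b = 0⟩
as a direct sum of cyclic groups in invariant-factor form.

rank_ℚ(R)=1; free=2−1=1
SNF(R) diag = [5] → torsion [5]

Answer: M ≅ ℤ^1 ⊕ ℤ/5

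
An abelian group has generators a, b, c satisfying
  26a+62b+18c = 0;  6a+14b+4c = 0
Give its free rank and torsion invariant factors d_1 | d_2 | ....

Answer: M ≅ ℤ^1 ⊕ ℤ/2 ⊕ ℤ/2

Derivation:
rank_ℚ(R)=2; free=3−2=1
SNF(R) diag = [2, 2] → torsion [2, 2]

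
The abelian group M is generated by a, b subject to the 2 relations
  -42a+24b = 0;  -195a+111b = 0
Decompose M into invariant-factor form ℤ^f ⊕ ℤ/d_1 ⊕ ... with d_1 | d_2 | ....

rank_ℚ(R)=2; free=2−2=0
SNF(R) diag = [3, 6] → torsion [3, 6]

Answer: M ≅ ℤ/3 ⊕ ℤ/6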